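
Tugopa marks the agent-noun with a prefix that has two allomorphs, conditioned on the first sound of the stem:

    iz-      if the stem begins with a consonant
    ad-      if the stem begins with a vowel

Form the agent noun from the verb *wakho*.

*wakho* — first sound /w/ (a consonant) → iz- → *izwakho*.

izwakho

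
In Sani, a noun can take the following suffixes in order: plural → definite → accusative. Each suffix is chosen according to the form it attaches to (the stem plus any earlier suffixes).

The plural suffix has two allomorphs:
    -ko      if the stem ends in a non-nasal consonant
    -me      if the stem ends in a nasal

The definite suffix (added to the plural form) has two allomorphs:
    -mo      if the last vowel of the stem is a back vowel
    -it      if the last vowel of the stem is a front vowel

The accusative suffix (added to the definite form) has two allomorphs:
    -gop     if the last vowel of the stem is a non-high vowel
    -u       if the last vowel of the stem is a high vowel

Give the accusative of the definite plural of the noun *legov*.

legovkomogop

*legov*: final consonant = /v/, non-nasal → -ko → *legovko*.
Since the last vowel of the plural form *legovko* is /o/ (a back vowel), it takes -mo, giving *legovkomo*.
Since the last vowel of the definite form *legovkomo* is /o/ (a non-high vowel), it takes -gop, giving *legovkomogop*.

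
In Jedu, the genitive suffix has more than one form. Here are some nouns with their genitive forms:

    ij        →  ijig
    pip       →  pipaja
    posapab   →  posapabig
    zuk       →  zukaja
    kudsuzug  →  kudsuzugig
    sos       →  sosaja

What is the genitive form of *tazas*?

tazasaja

The alternation tracks the final consonant of the stem — -aja when the stem ends in a voiceless consonant (*pip*, *zuk*, *sos*); -ig when the stem ends in a voiced consonant (*ij*, *posapab*, *kudsuzug*).
*tazas* — final consonant /s/ (voiceless) → -aja → *tazasaja*.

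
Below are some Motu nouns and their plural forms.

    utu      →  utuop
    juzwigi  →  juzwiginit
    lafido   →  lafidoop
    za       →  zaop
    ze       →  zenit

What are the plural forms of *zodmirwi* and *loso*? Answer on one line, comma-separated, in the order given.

zodmirwinit, losoop

The alternation tracks the last vowel of the stem — -nit when the last vowel of the stem is a front vowel (*juzwigi*, *ze*); -op when the last vowel of the stem is a back vowel (*utu*, *lafido*, *za*).
*zodmirwi*: last vowel = /i/, a front vowel → -nit → *zodmirwinit*.
The last vowel of *loso* is /o/, which is a back vowel, so the suffix is -op, giving *losoop*.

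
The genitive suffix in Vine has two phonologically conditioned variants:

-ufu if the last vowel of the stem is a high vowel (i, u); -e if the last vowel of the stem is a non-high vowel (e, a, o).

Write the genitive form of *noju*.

The last vowel of *noju* is /u/, which is a high vowel, so the suffix is -ufu, giving *nojuufu*.

nojuufu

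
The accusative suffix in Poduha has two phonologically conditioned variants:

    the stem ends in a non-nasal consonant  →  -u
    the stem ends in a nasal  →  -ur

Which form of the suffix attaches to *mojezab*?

-u

*mojezab* — final consonant /b/ (non-nasal) → -u.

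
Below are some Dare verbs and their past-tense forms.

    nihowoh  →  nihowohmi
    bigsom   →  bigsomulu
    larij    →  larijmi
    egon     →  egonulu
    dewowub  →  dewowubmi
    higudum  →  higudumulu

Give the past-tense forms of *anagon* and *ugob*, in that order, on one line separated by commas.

anagonulu, ugobmi

The alternation tracks the final consonant of the stem — -ulu when the stem ends in a nasal (*bigsom*, *egon*, *higudum*); -mi when the stem ends in a non-nasal consonant (*nihowoh*, *larij*, *dewowub*).
*anagon* — final consonant /n/ (a nasal) → -ulu → *anagonulu*.
The final consonant of *ugob* is /b/, which is non-nasal, so the suffix is -mi, giving *ugobmi*.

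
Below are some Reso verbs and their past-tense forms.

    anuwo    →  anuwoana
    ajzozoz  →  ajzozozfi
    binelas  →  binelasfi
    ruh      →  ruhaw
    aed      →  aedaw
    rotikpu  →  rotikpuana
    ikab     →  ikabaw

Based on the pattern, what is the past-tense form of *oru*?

The suffix is conditioned by the final sound: -fi when the stem ends in a sibilant (*ajzozoz*, *binelas*); -aw when the stem ends in a non-sibilant consonant (*ruh*, *aed*, *ikab*); -ana when the stem ends in a vowel (*anuwo*, *rotikpu*).
*oru* — final sound /u/ (a vowel) → -ana → *oruana*.

oruana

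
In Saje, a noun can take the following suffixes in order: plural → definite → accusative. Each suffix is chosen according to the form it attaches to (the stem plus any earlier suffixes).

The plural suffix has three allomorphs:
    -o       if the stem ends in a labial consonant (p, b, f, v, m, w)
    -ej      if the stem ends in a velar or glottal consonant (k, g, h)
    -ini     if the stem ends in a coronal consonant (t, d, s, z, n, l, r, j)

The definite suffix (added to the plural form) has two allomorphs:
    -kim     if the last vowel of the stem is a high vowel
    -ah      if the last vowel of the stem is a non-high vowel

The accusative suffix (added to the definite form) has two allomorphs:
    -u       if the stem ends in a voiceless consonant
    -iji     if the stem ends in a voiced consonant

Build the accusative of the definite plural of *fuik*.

fuikejahu

Since the final consonant of *fuik* is /k/ (velar/glottal), it takes -ej, giving *fuikej*.
The plural form *fuikej*: last vowel = /e/, a non-high vowel → -ah → *fuikejah*.
The final consonant of the definite form *fuikejah* is /h/, which is voiceless, so the accusative suffix is -u, giving *fuikejahu*.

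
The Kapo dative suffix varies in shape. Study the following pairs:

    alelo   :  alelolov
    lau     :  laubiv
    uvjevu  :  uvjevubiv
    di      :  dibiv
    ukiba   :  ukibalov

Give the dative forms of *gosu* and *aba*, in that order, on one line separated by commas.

The suffix is conditioned by the last vowel: -biv when the last vowel of the stem is a high vowel (*lau*, *uvjevu*, *di*); -lov when the last vowel of the stem is a non-high vowel (*alelo*, *ukiba*).
The last vowel of *gosu* is /u/, which is a high vowel, so the suffix is -biv, giving *gosubiv*.
*aba* — last vowel /a/ (a non-high vowel) → -lov → *abalov*.

gosubiv, abalov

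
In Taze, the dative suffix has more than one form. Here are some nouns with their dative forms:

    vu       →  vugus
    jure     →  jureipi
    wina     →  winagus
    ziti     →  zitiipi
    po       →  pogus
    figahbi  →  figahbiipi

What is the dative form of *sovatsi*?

sovatsiipi

The suffix is conditioned by the last vowel: -ipi when the last vowel of the stem is a front vowel (*jure*, *ziti*, *figahbi*); -gus when the last vowel of the stem is a back vowel (*vu*, *wina*, *po*).
Since the last vowel of *sovatsi* is /i/ (a front vowel), it takes -ipi, giving *sovatsiipi*.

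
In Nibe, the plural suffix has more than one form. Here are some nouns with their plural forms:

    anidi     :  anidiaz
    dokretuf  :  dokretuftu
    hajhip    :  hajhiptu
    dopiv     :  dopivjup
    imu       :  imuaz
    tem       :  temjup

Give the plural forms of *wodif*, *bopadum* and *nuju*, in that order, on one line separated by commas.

The alternation tracks the final sound of the stem — -tu when the stem ends in a voiceless consonant (*dokretuf*, *hajhip*); -jup when the stem ends in a voiced consonant (*dopiv*, *tem*); -az when the stem ends in a vowel (*anidi*, *imu*).
*wodif* — final sound /f/ (a voiceless consonant) → -tu → *wodiftu*.
The final sound of *bopadum* is /m/, which is a voiced consonant, so the suffix is -jup, giving *bopadumjup*.
Since the final sound of *nuju* is /u/ (a vowel), it takes -az, giving *nujuaz*.

wodiftu, bopadumjup, nujuaz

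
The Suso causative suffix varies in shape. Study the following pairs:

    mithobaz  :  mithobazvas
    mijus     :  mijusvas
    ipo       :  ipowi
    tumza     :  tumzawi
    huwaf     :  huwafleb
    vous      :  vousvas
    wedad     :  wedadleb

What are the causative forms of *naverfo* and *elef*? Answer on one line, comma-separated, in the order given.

naverfowi, elefleb

The pattern is sibilance of the final sound: -vas when the stem ends in a sibilant (*mithobaz*, *mijus*, *vous*); -leb when the stem ends in a non-sibilant consonant (*huwaf*, *wedad*); -wi when the stem ends in a vowel (*ipo*, *tumza*).
*naverfo* — final sound /o/ (a vowel) → -wi → *naverfowi*.
The final sound of *elef* is /f/, which is a non-sibilant consonant, so the suffix is -leb, giving *elefleb*.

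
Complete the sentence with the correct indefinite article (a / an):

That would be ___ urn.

an

The indefinite article is chosen by the initial *sound* of the following word, not its spelling.
*urn* begins with the sound /ɜr/ (u pronounced /ɜr/) — a vowel sound.
So the article is *an*: That would be an urn.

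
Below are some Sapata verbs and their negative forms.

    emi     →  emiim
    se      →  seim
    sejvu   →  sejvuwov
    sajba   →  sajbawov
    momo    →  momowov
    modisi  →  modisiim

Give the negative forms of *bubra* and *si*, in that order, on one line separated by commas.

bubrawov, siim

The pattern is front/back vowel harmony: -im when the last vowel of the stem is a front vowel (*emi*, *se*, *modisi*); -wov when the last vowel of the stem is a back vowel (*sejvu*, *sajba*, *momo*).
The last vowel of *bubra* is /a/, which is a back vowel, so the suffix is -wov, giving *bubrawov*.
The last vowel of *si* is /i/, which is a front vowel, so the suffix is -im, giving *siim*.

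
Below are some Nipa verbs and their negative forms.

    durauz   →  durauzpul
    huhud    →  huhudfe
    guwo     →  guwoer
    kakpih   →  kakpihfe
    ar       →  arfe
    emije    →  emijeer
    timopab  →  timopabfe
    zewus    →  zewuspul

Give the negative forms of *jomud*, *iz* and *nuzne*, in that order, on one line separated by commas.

jomudfe, izpul, nuzneer

Looking at the final sound of each stem: -pul when the stem ends in a sibilant (*durauz*, *zewus*); -fe when the stem ends in a non-sibilant consonant (*huhud*, *kakpih*, *ar*, *timopab*); -er when the stem ends in a vowel (*guwo*, *emije*).
*jomud*: final sound = /d/, a non-sibilant consonant → -fe → *jomudfe*.
The final sound of *iz* is /z/, which is a sibilant, so the suffix is -pul, giving *izpul*.
*nuzne* — final sound /e/ (a vowel) → -er → *nuzneer*.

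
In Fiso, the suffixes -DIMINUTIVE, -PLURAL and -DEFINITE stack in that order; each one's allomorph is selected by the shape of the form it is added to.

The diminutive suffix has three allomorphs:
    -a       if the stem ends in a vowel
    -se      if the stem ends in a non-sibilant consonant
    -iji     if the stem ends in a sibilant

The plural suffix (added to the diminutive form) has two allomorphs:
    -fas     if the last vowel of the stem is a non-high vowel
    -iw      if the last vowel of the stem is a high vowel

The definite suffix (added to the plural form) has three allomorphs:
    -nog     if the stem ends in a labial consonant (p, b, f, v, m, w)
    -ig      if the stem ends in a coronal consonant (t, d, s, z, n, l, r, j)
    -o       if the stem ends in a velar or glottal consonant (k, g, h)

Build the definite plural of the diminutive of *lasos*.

*lasos*: final sound = /s/, a sibilant → -iji → *lasosiji*.
Since the last vowel of the diminutive form *lasosiji* is /i/ (a high vowel), it takes -iw, giving *lasosijiiw*.
Since the final consonant of the plural form *lasosijiiw* is /w/ (labial), it takes -nog, giving *lasosijiiwnog*.

lasosijiiwnog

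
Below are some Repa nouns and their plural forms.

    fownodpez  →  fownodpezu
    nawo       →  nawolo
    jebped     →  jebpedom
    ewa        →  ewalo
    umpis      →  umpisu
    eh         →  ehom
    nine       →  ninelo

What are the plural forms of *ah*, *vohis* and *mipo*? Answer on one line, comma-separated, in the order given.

ahom, vohisu, mipolo

Looking at the final sound of each stem: -u when the stem ends in a sibilant (*fownodpez*, *umpis*); -om when the stem ends in a non-sibilant consonant (*jebped*, *eh*); -lo when the stem ends in a vowel (*nawo*, *ewa*, *nine*).
*ah* — final sound /h/ (a non-sibilant consonant) → -om → *ahom*.
*vohis* — final sound /s/ (a sibilant) → -u → *vohisu*.
Since the final sound of *mipo* is /o/ (a vowel), it takes -lo, giving *mipolo*.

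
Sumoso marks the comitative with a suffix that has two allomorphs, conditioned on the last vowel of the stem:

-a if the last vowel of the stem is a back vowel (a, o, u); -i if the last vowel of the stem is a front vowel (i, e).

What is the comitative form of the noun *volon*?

volona

The last vowel of *volon* is /o/, which is a back vowel, so the suffix is -a, giving *volona*.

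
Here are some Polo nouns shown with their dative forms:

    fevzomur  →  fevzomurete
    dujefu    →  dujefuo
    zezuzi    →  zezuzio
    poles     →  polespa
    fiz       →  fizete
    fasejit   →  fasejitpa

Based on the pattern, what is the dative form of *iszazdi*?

iszazdio

The alternation tracks the final sound of the stem — -pa when the stem ends in a voiceless consonant (*poles*, *fasejit*); -ete when the stem ends in a voiced consonant (*fevzomur*, *fiz*); -o when the stem ends in a vowel (*dujefu*, *zezuzi*).
Since the final sound of *iszazdi* is /i/ (a vowel), it takes -o, giving *iszazdio*.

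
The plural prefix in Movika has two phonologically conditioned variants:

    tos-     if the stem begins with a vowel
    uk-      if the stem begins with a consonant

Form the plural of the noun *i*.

The first sound of *i* is /i/, which is a vowel, so the prefix is tos-, giving *tosi*.

tosi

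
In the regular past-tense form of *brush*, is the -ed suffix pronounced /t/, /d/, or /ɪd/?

The stem *brush* ends in a voiceless consonant other than /t/.
The -ed suffix is realized as /ɪd/ after /t, d/; as /t/ after other voiceless consonants; and as /d/ after other voiced sounds.
So -ed on *brush* is pronounced /t/.

/t/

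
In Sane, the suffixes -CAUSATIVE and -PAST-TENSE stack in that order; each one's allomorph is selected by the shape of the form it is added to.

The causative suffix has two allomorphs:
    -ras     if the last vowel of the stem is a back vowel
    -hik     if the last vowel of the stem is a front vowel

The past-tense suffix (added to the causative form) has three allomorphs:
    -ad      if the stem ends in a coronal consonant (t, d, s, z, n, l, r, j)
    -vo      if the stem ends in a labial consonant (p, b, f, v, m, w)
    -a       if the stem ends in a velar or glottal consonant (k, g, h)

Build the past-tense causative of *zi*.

zihika

The last vowel of *zi* is /i/, which is a front vowel, so the causative suffix is -hik, giving *zihik*.
The final consonant of the causative form *zihik* is /k/, which is velar/glottal, so the past-tense suffix is -a, giving *zihika*.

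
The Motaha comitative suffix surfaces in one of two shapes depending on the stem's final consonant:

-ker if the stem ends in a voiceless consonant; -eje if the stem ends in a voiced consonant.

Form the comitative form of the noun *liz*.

*liz* — final consonant /z/ (voiced) → -eje → *lizeje*.

lizeje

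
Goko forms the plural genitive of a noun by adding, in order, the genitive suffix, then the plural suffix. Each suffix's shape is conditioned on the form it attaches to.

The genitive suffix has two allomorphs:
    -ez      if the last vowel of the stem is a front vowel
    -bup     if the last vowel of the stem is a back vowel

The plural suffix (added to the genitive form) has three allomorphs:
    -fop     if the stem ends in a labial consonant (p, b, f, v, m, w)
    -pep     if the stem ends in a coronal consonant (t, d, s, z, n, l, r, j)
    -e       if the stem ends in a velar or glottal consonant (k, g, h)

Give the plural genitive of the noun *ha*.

habupfop

Since the last vowel of *ha* is /a/ (a back vowel), it takes -bup, giving *habup*.
Since the final consonant of the genitive form *habup* is /p/ (labial), it takes -fop, giving *habupfop*.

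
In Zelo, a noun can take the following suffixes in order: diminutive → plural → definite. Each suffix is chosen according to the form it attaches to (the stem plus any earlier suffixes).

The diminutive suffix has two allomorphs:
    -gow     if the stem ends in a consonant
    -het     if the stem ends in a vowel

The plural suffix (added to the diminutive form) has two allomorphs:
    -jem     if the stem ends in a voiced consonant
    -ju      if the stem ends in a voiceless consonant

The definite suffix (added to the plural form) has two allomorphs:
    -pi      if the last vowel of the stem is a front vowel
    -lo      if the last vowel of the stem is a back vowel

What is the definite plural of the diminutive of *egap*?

The final sound of *egap* is /p/, which is a consonant, so the diminutive suffix is -gow, giving *egapgow*.
The final consonant of the diminutive form *egapgow* is /w/, which is voiced, so the plural suffix is -jem, giving *egapgowjem*.
The last vowel of the plural form *egapgowjem* is /e/, which is a front vowel, so the definite suffix is -pi, giving *egapgowjempi*.

egapgowjempi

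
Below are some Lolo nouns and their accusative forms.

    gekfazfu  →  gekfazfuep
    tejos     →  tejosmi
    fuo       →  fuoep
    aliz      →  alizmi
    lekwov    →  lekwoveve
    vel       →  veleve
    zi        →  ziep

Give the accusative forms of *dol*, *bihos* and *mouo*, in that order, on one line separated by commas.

The suffix is conditioned by the final sound: -mi when the stem ends in a sibilant (*tejos*, *aliz*); -eve when the stem ends in a non-sibilant consonant (*lekwov*, *vel*); -ep when the stem ends in a vowel (*gekfazfu*, *fuo*, *zi*).
The final sound of *dol* is /l/, which is a non-sibilant consonant, so the suffix is -eve, giving *doleve*.
The final sound of *bihos* is /s/, which is a sibilant, so the suffix is -mi, giving *bihosmi*.
*mouo* — final sound /o/ (a vowel) → -ep → *mouoep*.

doleve, bihosmi, mouoep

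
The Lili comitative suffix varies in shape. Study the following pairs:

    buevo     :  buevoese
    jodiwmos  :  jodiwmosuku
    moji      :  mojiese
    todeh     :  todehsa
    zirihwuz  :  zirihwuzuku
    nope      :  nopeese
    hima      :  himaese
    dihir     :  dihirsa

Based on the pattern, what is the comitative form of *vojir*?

vojirsa

The suffix is conditioned by the final sound: -uku when the stem ends in a sibilant (*jodiwmos*, *zirihwuz*); -sa when the stem ends in a non-sibilant consonant (*todeh*, *dihir*); -ese when the stem ends in a vowel (*buevo*, *moji*, *nope*, *hima*).
*vojir*: final sound = /r/, a non-sibilant consonant → -sa → *vojirsa*.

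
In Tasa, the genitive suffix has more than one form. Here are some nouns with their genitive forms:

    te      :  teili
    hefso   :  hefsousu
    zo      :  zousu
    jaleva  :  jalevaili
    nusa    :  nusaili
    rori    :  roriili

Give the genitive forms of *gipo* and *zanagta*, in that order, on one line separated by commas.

Looking at the last vowel of each stem: -usu when the last vowel of the stem is a rounded vowel (*hefso*, *zo*); -ili when the last vowel of the stem is an unrounded vowel (*te*, *jaleva*, *nusa*, *rori*).
The last vowel of *gipo* is /o/, which is a rounded vowel, so the suffix is -usu, giving *gipousu*.
*zanagta* — last vowel /a/ (an unrounded vowel) → -ili → *zanagtaili*.

gipousu, zanagtaili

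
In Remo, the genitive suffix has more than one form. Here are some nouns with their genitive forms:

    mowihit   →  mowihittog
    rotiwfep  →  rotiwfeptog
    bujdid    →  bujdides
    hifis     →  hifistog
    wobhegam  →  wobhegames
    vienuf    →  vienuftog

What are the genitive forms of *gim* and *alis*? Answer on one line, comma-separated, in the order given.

The suffix is conditioned by the final consonant: -tog when the stem ends in a voiceless consonant (*mowihit*, *rotiwfep*, *hifis*, *vienuf*); -es when the stem ends in a voiced consonant (*bujdid*, *wobhegam*).
*gim* — final consonant /m/ (voiced) → -es → *gimes*.
*alis* — final consonant /s/ (voiceless) → -tog → *alistog*.

gimes, alistog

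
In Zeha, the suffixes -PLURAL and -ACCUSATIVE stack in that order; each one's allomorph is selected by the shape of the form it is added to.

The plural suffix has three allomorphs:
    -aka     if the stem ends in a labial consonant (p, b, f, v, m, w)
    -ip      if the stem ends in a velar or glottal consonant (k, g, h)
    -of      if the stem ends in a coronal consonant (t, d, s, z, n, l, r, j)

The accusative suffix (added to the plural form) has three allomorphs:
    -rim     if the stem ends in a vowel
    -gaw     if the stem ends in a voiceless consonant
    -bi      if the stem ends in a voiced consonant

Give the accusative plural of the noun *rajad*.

rajadofgaw

*rajad*: final consonant = /d/, coronal → -of → *rajadof*.
The final sound of the plural form *rajadof* is /f/, which is a voiceless consonant, so the accusative suffix is -gaw, giving *rajadofgaw*.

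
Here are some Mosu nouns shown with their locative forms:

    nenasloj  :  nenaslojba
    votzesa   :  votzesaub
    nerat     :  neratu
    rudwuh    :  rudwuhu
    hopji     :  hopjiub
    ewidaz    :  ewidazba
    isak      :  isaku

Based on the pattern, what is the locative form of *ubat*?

ubatu

The suffix is conditioned by the final sound: -u when the stem ends in a voiceless consonant (*nerat*, *rudwuh*, *isak*); -ba when the stem ends in a voiced consonant (*nenasloj*, *ewidaz*); -ub when the stem ends in a vowel (*votzesa*, *hopji*).
The final sound of *ubat* is /t/, which is a voiceless consonant, so the suffix is -u, giving *ubatu*.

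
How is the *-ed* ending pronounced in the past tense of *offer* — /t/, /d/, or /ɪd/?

/d/

The stem *offer* ends in a voiced sound other than /d/.
The -ed suffix is realized as /ɪd/ after /t, d/; as /t/ after other voiceless consonants; and as /d/ after other voiced sounds.
So -ed on *offer* is pronounced /d/.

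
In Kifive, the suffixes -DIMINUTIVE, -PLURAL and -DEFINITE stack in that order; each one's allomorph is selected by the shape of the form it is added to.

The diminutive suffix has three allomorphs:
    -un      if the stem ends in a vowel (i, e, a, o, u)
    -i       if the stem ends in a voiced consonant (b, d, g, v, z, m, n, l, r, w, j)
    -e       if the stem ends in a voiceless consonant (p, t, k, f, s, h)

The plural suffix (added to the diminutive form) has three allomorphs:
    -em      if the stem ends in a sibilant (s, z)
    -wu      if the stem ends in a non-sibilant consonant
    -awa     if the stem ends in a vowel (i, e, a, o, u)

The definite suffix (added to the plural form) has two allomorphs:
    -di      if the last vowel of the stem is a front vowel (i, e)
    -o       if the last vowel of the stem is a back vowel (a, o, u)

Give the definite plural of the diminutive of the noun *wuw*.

wuwiawao

Since the final sound of *wuw* is /w/ (a voiced consonant), it takes -i, giving *wuwi*.
The final sound of the diminutive form *wuwi* is /i/, which is a vowel, so the plural suffix is -awa, giving *wuwiawa*.
The last vowel of the plural form *wuwiawa* is /a/, which is a back vowel, so the definite suffix is -o, giving *wuwiawao*.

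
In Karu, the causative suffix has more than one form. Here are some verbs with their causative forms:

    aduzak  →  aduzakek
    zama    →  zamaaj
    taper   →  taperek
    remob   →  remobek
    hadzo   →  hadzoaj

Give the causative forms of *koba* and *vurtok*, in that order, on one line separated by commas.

kobaaj, vurtokek

The alternation tracks the final sound of the stem — -ek when the stem ends in a consonant (*aduzak*, *taper*, *remob*); -aj when the stem ends in a vowel (*zama*, *hadzo*).
The final sound of *koba* is /a/, which is a vowel, so the suffix is -aj, giving *kobaaj*.
The final sound of *vurtok* is /k/, which is a consonant, so the suffix is -ek, giving *vurtokek*.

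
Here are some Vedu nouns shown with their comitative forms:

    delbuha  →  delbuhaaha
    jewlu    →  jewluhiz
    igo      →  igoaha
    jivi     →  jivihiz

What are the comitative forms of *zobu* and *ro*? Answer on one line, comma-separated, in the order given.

The suffix is conditioned by the last vowel: -hiz when the last vowel of the stem is a high vowel (*jewlu*, *jivi*); -aha when the last vowel of the stem is a non-high vowel (*delbuha*, *igo*).
The last vowel of *zobu* is /u/, which is a high vowel, so the suffix is -hiz, giving *zobuhiz*.
The last vowel of *ro* is /o/, which is a non-high vowel, so the suffix is -aha, giving *roaha*.

zobuhiz, roaha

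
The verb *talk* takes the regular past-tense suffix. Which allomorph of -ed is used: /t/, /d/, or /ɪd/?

/t/

The stem *talk* ends in a voiceless consonant other than /t/.
The -ed suffix is realized as /ɪd/ after /t, d/; as /t/ after other voiceless consonants; and as /d/ after other voiced sounds.
So -ed on *talk* is pronounced /t/.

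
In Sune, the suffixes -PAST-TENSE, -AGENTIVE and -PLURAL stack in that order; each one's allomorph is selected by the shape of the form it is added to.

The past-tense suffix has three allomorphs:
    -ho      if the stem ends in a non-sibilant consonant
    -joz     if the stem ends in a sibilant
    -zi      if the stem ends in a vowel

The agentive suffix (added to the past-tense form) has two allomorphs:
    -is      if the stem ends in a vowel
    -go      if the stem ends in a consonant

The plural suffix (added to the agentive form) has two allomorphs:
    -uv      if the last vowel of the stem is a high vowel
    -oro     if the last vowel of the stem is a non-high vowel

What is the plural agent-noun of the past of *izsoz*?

izsozjozgooro

Since the final sound of *izsoz* is /z/ (a sibilant), it takes -joz, giving *izsozjoz*.
The past-tense form *izsozjoz* — final sound /z/ (a consonant) → -go → *izsozjozgo*.
The last vowel of the agentive form *izsozjozgo* is /o/, which is a non-high vowel, so the plural suffix is -oro, giving *izsozjozgooro*.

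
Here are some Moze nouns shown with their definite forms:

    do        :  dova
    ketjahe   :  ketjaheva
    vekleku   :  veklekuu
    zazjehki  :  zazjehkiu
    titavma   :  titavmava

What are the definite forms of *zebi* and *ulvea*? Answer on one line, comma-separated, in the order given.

zebiu, ulveava

The pattern is height harmony: -u when the last vowel of the stem is a high vowel (*vekleku*, *zazjehki*); -va when the last vowel of the stem is a non-high vowel (*do*, *ketjahe*, *titavma*).
The last vowel of *zebi* is /i/, which is a high vowel, so the suffix is -u, giving *zebiu*.
*ulvea*: last vowel = /a/, a non-high vowel → -va → *ulveava*.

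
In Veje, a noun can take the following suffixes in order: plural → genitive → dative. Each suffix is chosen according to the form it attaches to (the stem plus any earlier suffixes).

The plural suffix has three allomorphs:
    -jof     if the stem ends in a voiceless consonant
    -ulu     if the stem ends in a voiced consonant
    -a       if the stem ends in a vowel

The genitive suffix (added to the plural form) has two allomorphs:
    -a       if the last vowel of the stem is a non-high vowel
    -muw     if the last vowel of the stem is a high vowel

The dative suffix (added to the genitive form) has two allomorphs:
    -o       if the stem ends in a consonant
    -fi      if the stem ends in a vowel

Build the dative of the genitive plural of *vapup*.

The final sound of *vapup* is /p/, which is a voiceless consonant, so the plural suffix is -jof, giving *vapupjof*.
The last vowel of the plural form *vapupjof* is /o/, which is a non-high vowel, so the genitive suffix is -a, giving *vapupjofa*.
The genitive form *vapupjofa*: final sound = /a/, a vowel → -fi → *vapupjofafi*.

vapupjofafi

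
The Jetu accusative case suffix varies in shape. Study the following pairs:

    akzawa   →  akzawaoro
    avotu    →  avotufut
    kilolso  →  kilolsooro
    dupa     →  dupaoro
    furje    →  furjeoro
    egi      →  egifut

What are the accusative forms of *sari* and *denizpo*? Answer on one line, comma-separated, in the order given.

sarifut, denizpooro

The alternation tracks the last vowel of the stem — -fut when the last vowel of the stem is a high vowel (*avotu*, *egi*); -oro when the last vowel of the stem is a non-high vowel (*akzawa*, *kilolso*, *dupa*, *furje*).
The last vowel of *sari* is /i/, which is a high vowel, so the suffix is -fut, giving *sarifut*.
*denizpo* — last vowel /o/ (a non-high vowel) → -oro → *denizpooro*.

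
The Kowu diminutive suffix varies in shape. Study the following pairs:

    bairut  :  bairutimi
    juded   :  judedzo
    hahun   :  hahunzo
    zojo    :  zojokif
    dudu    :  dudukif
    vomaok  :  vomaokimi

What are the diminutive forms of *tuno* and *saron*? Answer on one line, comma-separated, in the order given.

The alternation tracks the final sound of the stem — -imi when the stem ends in a voiceless consonant (*bairut*, *vomaok*); -zo when the stem ends in a voiced consonant (*juded*, *hahun*); -kif when the stem ends in a vowel (*zojo*, *dudu*).
*tuno*: final sound = /o/, a vowel → -kif → *tunokif*.
*saron*: final sound = /n/, a voiced consonant → -zo → *saronzo*.

tunokif, saronzo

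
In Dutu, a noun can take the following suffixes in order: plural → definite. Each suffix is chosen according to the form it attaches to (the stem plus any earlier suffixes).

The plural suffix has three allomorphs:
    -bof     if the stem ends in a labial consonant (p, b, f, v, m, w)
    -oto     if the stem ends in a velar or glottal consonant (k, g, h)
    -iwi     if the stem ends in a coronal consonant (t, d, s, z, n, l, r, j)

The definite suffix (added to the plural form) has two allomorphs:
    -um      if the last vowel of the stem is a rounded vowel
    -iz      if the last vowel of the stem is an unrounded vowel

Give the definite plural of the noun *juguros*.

*juguros* — final consonant /s/ (coronal) → -iwi → *jugurosiwi*.
The last vowel of the plural form *jugurosiwi* is /i/, which is an unrounded vowel, so the definite suffix is -iz, giving *jugurosiwiiz*.

jugurosiwiiz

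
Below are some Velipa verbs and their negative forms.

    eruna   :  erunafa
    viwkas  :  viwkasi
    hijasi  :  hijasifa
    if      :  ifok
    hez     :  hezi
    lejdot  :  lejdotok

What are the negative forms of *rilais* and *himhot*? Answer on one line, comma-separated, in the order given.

The pattern is sibilance of the final sound: -i when the stem ends in a sibilant (*viwkas*, *hez*); -ok when the stem ends in a non-sibilant consonant (*if*, *lejdot*); -fa when the stem ends in a vowel (*eruna*, *hijasi*).
*rilais*: final sound = /s/, a sibilant → -i → *rilaisi*.
Since the final sound of *himhot* is /t/ (a non-sibilant consonant), it takes -ok, giving *himhotok*.

rilaisi, himhotok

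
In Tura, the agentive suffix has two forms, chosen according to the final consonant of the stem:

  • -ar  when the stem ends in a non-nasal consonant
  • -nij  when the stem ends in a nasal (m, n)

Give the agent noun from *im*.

imnij

*im*: final consonant = /m/, a nasal → -nij → *imnij*.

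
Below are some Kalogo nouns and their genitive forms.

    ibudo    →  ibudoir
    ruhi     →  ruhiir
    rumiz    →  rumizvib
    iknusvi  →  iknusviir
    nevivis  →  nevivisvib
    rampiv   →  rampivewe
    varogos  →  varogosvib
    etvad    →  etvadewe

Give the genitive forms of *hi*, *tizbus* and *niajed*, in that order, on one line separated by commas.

Looking at the final sound of each stem: -vib when the stem ends in a sibilant (*rumiz*, *nevivis*, *varogos*); -ewe when the stem ends in a non-sibilant consonant (*rampiv*, *etvad*); -ir when the stem ends in a vowel (*ibudo*, *ruhi*, *iknusvi*).
The final sound of *hi* is /i/, which is a vowel, so the suffix is -ir, giving *hiir*.
*tizbus*: final sound = /s/, a sibilant → -vib → *tizbusvib*.
The final sound of *niajed* is /d/, which is a non-sibilant consonant, so the suffix is -ewe, giving *niajedewe*.

hiir, tizbusvib, niajedewe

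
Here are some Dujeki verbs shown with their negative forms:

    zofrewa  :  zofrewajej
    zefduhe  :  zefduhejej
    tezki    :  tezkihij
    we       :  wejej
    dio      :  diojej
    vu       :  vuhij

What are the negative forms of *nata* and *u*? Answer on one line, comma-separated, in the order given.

Looking at the last vowel of each stem: -hij when the last vowel of the stem is a high vowel (*tezki*, *vu*); -jej when the last vowel of the stem is a non-high vowel (*zofrewa*, *zefduhe*, *we*, *dio*).
*nata* — last vowel /a/ (a non-high vowel) → -jej → *natajej*.
*u*: last vowel = /u/, a high vowel → -hij → *uhij*.

natajej, uhij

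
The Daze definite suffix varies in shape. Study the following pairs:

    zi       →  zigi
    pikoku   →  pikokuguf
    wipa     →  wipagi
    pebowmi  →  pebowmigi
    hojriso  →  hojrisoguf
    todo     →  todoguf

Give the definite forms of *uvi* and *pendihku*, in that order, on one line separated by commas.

uvigi, pendihkuguf

The suffix is conditioned by the last vowel: -guf when the last vowel of the stem is a rounded vowel (*pikoku*, *hojriso*, *todo*); -gi when the last vowel of the stem is an unrounded vowel (*zi*, *wipa*, *pebowmi*).
Since the last vowel of *uvi* is /i/ (an unrounded vowel), it takes -gi, giving *uvigi*.
*pendihku* — last vowel /u/ (a rounded vowel) → -guf → *pendihkuguf*.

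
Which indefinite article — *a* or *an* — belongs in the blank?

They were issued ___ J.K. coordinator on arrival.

a

The indefinite article is chosen by the initial *sound* of the following word, not its spelling.
The initialism *J.K.* is read letter by letter; the first letter, J, is pronounced /dʒeɪ/, which begins with a consonant sound.
So the article is *a*: They were issued a J.K. coordinator on arrival.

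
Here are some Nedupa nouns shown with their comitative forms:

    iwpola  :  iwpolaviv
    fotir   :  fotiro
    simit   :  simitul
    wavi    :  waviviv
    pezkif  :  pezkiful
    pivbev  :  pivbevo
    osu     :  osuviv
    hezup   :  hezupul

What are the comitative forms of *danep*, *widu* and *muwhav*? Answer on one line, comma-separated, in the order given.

The suffix is conditioned by the final sound: -ul when the stem ends in a voiceless consonant (*simit*, *pezkif*, *hezup*); -o when the stem ends in a voiced consonant (*fotir*, *pivbev*); -viv when the stem ends in a vowel (*iwpola*, *wavi*, *osu*).
The final sound of *danep* is /p/, which is a voiceless consonant, so the suffix is -ul, giving *danepul*.
*widu* — final sound /u/ (a vowel) → -viv → *widuviv*.
*muwhav* — final sound /v/ (a voiced consonant) → -o → *muwhavo*.

danepul, widuviv, muwhavo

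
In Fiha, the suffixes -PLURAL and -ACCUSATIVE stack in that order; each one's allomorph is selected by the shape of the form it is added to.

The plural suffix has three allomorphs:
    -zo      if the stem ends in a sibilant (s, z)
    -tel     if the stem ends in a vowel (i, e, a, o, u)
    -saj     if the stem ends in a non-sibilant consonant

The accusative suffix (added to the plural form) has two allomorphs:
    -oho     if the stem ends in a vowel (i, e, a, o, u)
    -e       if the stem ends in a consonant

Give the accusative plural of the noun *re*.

retele

*re*: final sound = /e/, a vowel → -tel → *retel*.
The plural form *retel*: final sound = /l/, a consonant → -e → *retele*.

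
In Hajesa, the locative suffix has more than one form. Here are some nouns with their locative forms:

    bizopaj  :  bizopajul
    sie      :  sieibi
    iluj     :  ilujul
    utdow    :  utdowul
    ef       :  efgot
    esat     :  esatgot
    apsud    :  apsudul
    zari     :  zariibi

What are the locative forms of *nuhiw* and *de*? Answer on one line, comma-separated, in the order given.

The pattern is voicing of the final sound: -got when the stem ends in a voiceless consonant (*ef*, *esat*); -ul when the stem ends in a voiced consonant (*bizopaj*, *iluj*, *utdow*, *apsud*); -ibi when the stem ends in a vowel (*sie*, *zari*).
Since the final sound of *nuhiw* is /w/ (a voiced consonant), it takes -ul, giving *nuhiwul*.
*de* — final sound /e/ (a vowel) → -ibi → *deibi*.

nuhiwul, deibi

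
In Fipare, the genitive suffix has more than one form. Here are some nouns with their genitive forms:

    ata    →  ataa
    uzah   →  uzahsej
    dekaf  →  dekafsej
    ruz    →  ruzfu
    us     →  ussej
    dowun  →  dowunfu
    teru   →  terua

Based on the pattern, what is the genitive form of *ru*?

rua

The alternation tracks the final sound of the stem — -sej when the stem ends in a voiceless consonant (*uzah*, *dekaf*, *us*); -fu when the stem ends in a voiced consonant (*ruz*, *dowun*); -a when the stem ends in a vowel (*ata*, *teru*).
*ru* — final sound /u/ (a vowel) → -a → *rua*.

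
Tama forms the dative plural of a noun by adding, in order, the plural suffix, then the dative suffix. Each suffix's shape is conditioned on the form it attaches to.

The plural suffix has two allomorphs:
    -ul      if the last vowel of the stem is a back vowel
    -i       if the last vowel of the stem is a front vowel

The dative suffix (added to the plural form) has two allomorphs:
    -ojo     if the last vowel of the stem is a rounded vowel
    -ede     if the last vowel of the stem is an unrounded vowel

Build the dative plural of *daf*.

Since the last vowel of *daf* is /a/ (a back vowel), it takes -ul, giving *daful*.
The plural form *daful*: last vowel = /u/, a rounded vowel → -ojo → *dafulojo*.

dafulojo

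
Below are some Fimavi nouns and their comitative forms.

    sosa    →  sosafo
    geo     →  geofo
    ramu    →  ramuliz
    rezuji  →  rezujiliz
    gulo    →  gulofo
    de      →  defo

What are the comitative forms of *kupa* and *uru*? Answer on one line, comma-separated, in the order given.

The alternation tracks the last vowel of the stem — -liz when the last vowel of the stem is a high vowel (*ramu*, *rezuji*); -fo when the last vowel of the stem is a non-high vowel (*sosa*, *geo*, *gulo*, *de*).
Since the last vowel of *kupa* is /a/ (a non-high vowel), it takes -fo, giving *kupafo*.
*uru*: last vowel = /u/, a high vowel → -liz → *uruliz*.

kupafo, uruliz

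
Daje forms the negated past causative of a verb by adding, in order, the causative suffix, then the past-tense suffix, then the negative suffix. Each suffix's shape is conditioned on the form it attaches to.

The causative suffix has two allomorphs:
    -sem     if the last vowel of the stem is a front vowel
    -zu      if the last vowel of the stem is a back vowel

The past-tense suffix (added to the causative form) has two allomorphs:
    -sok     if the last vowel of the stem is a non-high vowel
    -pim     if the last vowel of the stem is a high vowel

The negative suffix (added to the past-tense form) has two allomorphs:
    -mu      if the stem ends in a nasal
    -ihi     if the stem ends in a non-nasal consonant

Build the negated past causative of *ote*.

Since the last vowel of *ote* is /e/ (a front vowel), it takes -sem, giving *otesem*.
The causative form *otesem* — last vowel /e/ (a non-high vowel) → -sok → *otesemsok*.
The final consonant of the past-tense form *otesemsok* is /k/, which is non-nasal, so the negative suffix is -ihi, giving *otesemsokihi*.

otesemsokihi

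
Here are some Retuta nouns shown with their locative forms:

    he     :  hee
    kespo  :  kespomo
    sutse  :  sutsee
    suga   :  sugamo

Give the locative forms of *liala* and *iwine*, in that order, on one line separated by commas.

The pattern is front/back vowel harmony: -e when the last vowel of the stem is a front vowel (*he*, *sutse*); -mo when the last vowel of the stem is a back vowel (*kespo*, *suga*).
Since the last vowel of *liala* is /a/ (a back vowel), it takes -mo, giving *lialamo*.
*iwine* — last vowel /e/ (a front vowel) → -e → *iwinee*.

lialamo, iwinee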